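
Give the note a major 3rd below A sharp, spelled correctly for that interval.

A third below A lands on the letter F.
A major third spans 4 semitones, so A# moves to pitch class 6. On the letter F that is F#.

F#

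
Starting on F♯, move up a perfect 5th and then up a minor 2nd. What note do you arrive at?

A perfect fifth up from F# is C# (letter C, 7 semitones up).
A minor second up from C# is D (letter D, 1 semitone up).

D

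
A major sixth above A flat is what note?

F

A up a major sixth is F#, so the target letter is F.
From Ab, a major sixth is 9 semitones up: F.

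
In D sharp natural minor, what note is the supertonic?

The D# natural minor scale runs D# E# F# G# A# B C#.
Degree 2 is E#.

E#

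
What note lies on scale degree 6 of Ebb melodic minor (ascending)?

Degree 6 takes the letter 5 steps above E, which is C.
In melodic minor (ascending), degree 6 sits 9 semitones above the tonic. Ebb + 9 semitones is pitch class 11, spelled on C as Cb.

Cb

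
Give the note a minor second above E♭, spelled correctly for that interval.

E up a major second is F#, so the target letter is F.
From Eb, a minor second is 1 semitone up: Fb.

Fb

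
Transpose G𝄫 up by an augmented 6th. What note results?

Eb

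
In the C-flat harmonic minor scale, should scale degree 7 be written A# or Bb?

Each scale degree takes a distinct letter name. Degree 7 of a scale on C must use the letter B.
Bb and A# are enharmonically the same pitch, but only Bb uses the letter B, so it is the correct spelling here.

Bb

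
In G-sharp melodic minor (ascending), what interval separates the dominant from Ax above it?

augmented fifth

The dominant of G# melodic minor (ascending) is D#.
D# up to A##: letters D→A make it a fifth; 8 semitones makes it augmented.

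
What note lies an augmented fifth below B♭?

Ebb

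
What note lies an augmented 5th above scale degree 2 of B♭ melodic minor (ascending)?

G#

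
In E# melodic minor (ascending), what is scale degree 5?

B#

The E# melodic minor (ascending) scale runs E# F## G# A# B# C## D##.
Degree 5 is B#.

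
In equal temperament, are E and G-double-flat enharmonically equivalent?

No

E is pitch class 4; Gbb is pitch class 5.
The pitch classes differ (4 vs. 5), so they are not enharmonic equivalents.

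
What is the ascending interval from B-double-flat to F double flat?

The letter names run B→F, a span of 4 letter steps, so the interval is some kind of fifth.
Bbb to Fbb is 6 semitones. A perfect fifth is 7, so 6 makes it diminished.

diminished fifth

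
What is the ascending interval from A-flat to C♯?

Counting letters A–B–C gives a third.
Ab→C# = 5 semitones, 1 wider than the major third (4), so augmented.

augmented third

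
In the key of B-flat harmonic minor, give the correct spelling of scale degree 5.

Degree 5 takes the letter 4 steps above B, which is F.
In harmonic minor, degree 5 sits 7 semitones above the tonic. Bb + 7 semitones is pitch class 5, spelled on F as F.

F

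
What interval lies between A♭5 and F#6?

augmented sixth

The letter names run A→F, a span of 5 letter steps, so the interval is some kind of sixth.
Ab to F# is 10 semitones. A major sixth is 9, so 10 makes it augmented.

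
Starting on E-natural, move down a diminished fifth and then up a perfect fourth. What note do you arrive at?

A diminished fifth down from E is A# (letter A, 6 semitones down).
A perfect fourth up from A# is D# (letter D, 5 semitones up).

D#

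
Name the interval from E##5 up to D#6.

diminished seventh

Counting letters E–F–G–A–B–C–D gives a seventh.
E##→D# = 9 semitones, 2 narrower than the major seventh (11), so diminished.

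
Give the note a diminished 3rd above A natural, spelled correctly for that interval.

A up a major third is C#, so the target letter is C.
From A, a diminished third is 2 semitones up: Cb.

Cb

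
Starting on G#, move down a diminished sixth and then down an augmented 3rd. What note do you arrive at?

A diminished sixth down from G# is B## (letter B, 7 semitones down).
An augmented third down from B## is G# (letter G, 5 semitones down).

G#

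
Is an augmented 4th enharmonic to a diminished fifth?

Yes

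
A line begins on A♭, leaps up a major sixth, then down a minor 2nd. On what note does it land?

A major sixth up from Ab is F (letter F, 9 semitones up).
A minor second down from F is E (letter E, 1 semitone down).

E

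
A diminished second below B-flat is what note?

A second below B lands on the letter A.
A diminished second spans 0 semitones, so Bb moves to pitch class 10. On the letter A that is A#.

A#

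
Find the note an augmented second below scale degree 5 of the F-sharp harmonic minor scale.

Scale degree 5 of F# harmonic minor is C#.
An augmented second (3 semitones) below C# lands on the letter B, giving Bb.

Bb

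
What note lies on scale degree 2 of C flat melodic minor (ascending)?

Db

The Cb melodic minor (ascending) scale runs Cb Db Ebb Fb Gb Ab Bb.
Degree 2 is Db.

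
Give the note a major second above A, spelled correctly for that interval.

B

A up a major second is B, so the target letter is B.
From A, a major second is 2 semitones up: B.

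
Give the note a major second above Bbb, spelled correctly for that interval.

Cb

A second above B lands on the letter C.
A major second spans 2 semitones, so Bbb moves to pitch class 11. On the letter C that is Cb.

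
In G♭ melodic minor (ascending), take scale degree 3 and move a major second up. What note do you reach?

Cb

Scale degree 3 of Gb melodic minor (ascending) is Bbb.
A major second (2 semitones) above Bbb lands on the letter C, giving Cb.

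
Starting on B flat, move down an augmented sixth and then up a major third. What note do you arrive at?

An augmented sixth down from Bb is Dbb (letter D, 10 semitones down).
A major third up from Dbb is Fb (letter F, 4 semitones up).

Fb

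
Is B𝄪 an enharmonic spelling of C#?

B## is pitch class 1; C# is pitch class 1.
All spellings map to pitch class 1, so they are enharmonically equivalent.

Yes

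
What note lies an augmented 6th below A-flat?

A sixth below A lands on the letter C.
An augmented sixth spans 10 semitones, so Ab moves to pitch class 10. On the letter C that is Cbb.

Cbb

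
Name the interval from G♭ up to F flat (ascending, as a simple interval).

The letter names run G→F, a span of 6 letter steps, so the interval is some kind of seventh.
Gb to Fb is 10 semitones. A major seventh is 11, so 10 makes it minor.

minor seventh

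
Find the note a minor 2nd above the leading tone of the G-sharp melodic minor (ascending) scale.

G#

The leading tone of G# melodic minor (ascending) is F##.
A minor second (1 semitone) above F## lands on the letter G, giving G#.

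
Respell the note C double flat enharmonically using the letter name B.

Cbb is pitch class 10. The letter B alone is pitch class 11.
To reach pitch class 10 from B requires an offset of -1 semitone, i.e. flat: Bb.

Bb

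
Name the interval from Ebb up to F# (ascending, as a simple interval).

Counting letters E–F gives a second.
Ebb→F# = 4 semitones, 2 wider than the major second (2), so doubly augmented.

doubly augmented second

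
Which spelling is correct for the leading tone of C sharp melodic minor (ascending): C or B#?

B#

Each scale degree takes a distinct letter name. Degree 7 of a scale on C must use the letter B.
B# and C are enharmonically the same pitch, but only B# uses the letter B, so it is the correct spelling here.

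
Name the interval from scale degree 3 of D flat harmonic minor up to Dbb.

Scale degree 3 of Db harmonic minor is Fb.
Fb up to Dbb: letters F→D make it a sixth; 8 semitones makes it minor.

minor sixth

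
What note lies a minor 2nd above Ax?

A second above A lands on the letter B.
A minor second spans 1 semitone, so A## moves to pitch class 0. On the letter B that is B#.

B#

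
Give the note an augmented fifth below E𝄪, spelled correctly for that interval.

A#

E down a perfect fifth is A, so the target letter is A.
From E##, an augmented fifth is 8 semitones down: A#.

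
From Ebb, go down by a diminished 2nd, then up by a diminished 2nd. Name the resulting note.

A diminished second down from Ebb is D (letter D, 0 semitones down).
A diminished second up from D is Ebb (letter E, 0 semitones up).

Ebb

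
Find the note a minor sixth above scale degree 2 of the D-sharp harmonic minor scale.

C#

Scale degree 2 of D# harmonic minor is E#.
A minor sixth (8 semitones) above E# lands on the letter C, giving C#.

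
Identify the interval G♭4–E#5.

doubly augmented sixth

Counting letters G–A–B–C–D–E gives a sixth.
Gb→E# = 11 semitones, 2 wider than the major sixth (9), so doubly augmented.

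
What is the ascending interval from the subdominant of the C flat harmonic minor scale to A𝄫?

The subdominant of Cb harmonic minor is Fb.
Fb up to Abb: letters F→A make it a third; 3 semitones makes it minor.

minor third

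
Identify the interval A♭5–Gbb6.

diminished seventh

Counting letters A–B–C–D–E–F–G gives a seventh.
Ab→Gbb = 9 semitones, 2 narrower than the major seventh (11), so diminished.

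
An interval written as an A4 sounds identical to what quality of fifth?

diminished

An augmented fourth spans 6 semitones.
A fifth spanning 6 semitones is diminished (the perfect fifth is 7).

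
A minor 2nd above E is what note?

F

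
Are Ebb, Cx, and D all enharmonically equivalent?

Yes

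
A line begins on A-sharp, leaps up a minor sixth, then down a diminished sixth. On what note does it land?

A minor sixth up from A# is F# (letter F, 8 semitones up).
A diminished sixth down from F# is A## (letter A, 7 semitones down).

A##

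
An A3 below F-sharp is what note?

Db

A third below F lands on the letter D.
An augmented third spans 5 semitones, so F# moves to pitch class 1. On the letter D that is Db.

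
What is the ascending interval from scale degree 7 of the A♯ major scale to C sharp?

diminished fourth

Scale degree 7 of A# major is G##.
G## up to C#: letters G→C make it a fourth; 4 semitones makes it diminished.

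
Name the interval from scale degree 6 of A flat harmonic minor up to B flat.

Scale degree 6 of Ab harmonic minor is Fb.
Fb up to Bb: letters F→B make it a fourth; 6 semitones makes it augmented.

augmented fourth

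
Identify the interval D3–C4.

minor seventh

The letter names run D→C, a span of 6 letter steps, so the interval is some kind of seventh.
D to C is 10 semitones. A major seventh is 11, so 10 makes it minor.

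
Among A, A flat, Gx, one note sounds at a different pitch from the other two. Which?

In 12-tone equal temperament, enharmonic equivalents share a pitch class. A is pitch class 9; Ab is pitch class 8; G## is pitch class 9.
A and G## share pitch class 9, while Ab is pitch class 8.

Ab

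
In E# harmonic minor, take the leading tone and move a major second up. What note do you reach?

E##

The leading tone of E# harmonic minor is D##.
A major second (2 semitones) above D## lands on the letter E, giving E##.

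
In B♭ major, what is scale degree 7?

A

The Bb major scale runs Bb C D Eb F G A.
Degree 7 is A.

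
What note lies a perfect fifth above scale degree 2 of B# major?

Scale degree 2 of B# major is C##.
A perfect fifth (7 semitones) above C## lands on the letter G, giving G##.

G##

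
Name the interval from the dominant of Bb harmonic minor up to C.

perfect fifth

The dominant of Bb harmonic minor is F.
F up to C: letters F→C make it a fifth; 7 semitones makes it perfect.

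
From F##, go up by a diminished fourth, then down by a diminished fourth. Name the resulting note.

A diminished fourth up from F## is B (letter B, 4 semitones up).
A diminished fourth down from B is F## (letter F, 4 semitones down).

F##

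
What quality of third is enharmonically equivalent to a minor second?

A minor second spans 1 semitone.
A third spanning 1 semitone is doubly diminished (the major third is 4).

doubly diminished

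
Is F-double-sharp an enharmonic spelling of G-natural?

F## = pitch class 7 and G = pitch class 7 — the same pitch class, so they are enharmonic equivalents.

Yes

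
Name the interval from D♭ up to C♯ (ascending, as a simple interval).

augmented seventh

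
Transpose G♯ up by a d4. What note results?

C

A fourth above G lands on the letter C.
A diminished fourth spans 4 semitones, so G# moves to pitch class 0. On the letter C that is C.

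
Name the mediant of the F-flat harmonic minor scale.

Abb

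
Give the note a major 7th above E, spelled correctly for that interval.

E up a major seventh is D#, so the target letter is D.
From E, a major seventh is 11 semitones up: D#.

D#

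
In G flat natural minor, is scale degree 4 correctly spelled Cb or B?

Cb

Each scale degree takes a distinct letter name. Degree 4 of a scale on G must use the letter C.
Cb and B are enharmonically the same pitch, but only Cb uses the letter C, so it is the correct spelling here.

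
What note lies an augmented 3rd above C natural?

E#

C up a major third is E, so the target letter is E.
From C, an augmented third is 5 semitones up: E#.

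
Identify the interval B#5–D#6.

minor third

Counting letters B–C–D gives a third.
B#→D# = 3 semitones, 1 narrower than the major third (4), so minor.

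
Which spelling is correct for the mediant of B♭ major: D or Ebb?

D

Each scale degree takes a distinct letter name. Degree 3 of a scale on B must use the letter D.
D and Ebb are enharmonically the same pitch, but only D uses the letter D, so it is the correct spelling here.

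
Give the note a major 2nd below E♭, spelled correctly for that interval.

Db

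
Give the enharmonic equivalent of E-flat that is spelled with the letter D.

D#

Eb is pitch class 3. The letter D alone is pitch class 2.
To reach pitch class 3 from D requires an offset of +1 semitone, i.e. sharp: D#.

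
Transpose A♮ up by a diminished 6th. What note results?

Fb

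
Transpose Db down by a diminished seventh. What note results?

E

D down a major seventh is Eb, so the target letter is E.
From Db, a diminished seventh is 9 semitones down: E.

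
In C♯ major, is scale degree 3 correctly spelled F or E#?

E#

Each scale degree takes a distinct letter name. Degree 3 of a scale on C must use the letter E.
E# and F are enharmonically the same pitch, but only E# uses the letter E, so it is the correct spelling here.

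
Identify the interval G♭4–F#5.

The letter names run G→F, a span of 6 letter steps, so the interval is some kind of seventh.
Gb to F# is 12 semitones. A major seventh is 11, so 12 makes it augmented.

augmented seventh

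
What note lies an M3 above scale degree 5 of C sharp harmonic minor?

B#

Scale degree 5 of C# harmonic minor is G#.
A major third (4 semitones) above G# lands on the letter B, giving B#.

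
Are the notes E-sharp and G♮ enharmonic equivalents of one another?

Two spellings are enharmonically equivalent only if they share a pitch class.
Here E# → 5, G → 7; 5 ≠ 7, so they are not.

No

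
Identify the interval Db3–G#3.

doubly augmented fourth

The letter names run D→G, a span of 3 letter steps, so the interval is some kind of fourth.
Db to G# is 7 semitones. A perfect fourth is 5, so 7 makes it doubly augmented.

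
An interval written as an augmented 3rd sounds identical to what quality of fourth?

perfect

An augmented third spans 5 semitones.
A fourth spanning 5 semitones is perfect (the perfect fourth is 5).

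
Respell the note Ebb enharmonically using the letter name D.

D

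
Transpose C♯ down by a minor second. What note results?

B#

A second below C lands on the letter B.
A minor second spans 1 semitone, so C# moves to pitch class 0. On the letter B that is B#.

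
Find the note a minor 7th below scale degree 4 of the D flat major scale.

Ab

Scale degree 4 of Db major is Gb.
A minor seventh (10 semitones) below Gb lands on the letter A, giving Ab.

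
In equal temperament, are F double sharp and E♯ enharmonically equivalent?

No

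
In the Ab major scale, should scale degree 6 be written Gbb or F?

Each scale degree takes a distinct letter name. Degree 6 of a scale on A must use the letter F.
F and Gbb are enharmonically the same pitch, but only F uses the letter F, so it is the correct spelling here.

F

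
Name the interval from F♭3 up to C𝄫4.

diminished fifth

The letter names run F→C, a span of 4 letter steps, so the interval is some kind of fifth.
Fb to Cbb is 6 semitones. A perfect fifth is 7, so 6 makes it diminished.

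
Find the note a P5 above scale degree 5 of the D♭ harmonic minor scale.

Scale degree 5 of Db harmonic minor is Ab.
A perfect fifth (7 semitones) above Ab lands on the letter E, giving Eb.

Eb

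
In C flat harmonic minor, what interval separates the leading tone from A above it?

major seventh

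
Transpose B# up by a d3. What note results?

D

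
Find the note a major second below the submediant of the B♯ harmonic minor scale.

F#

The submediant of B# harmonic minor is G#.
A major second (2 semitones) below G# lands on the letter F, giving F#.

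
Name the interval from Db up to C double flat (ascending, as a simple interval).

diminished seventh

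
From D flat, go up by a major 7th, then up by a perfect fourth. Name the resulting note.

A major seventh up from Db is C (letter C, 11 semitones up).
A perfect fourth up from C is F (letter F, 5 semitones up).

F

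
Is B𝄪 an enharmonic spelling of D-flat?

B## = pitch class 1 and Db = pitch class 1 — the same pitch class, so they are enharmonic equivalents.

Yes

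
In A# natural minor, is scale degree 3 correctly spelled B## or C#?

Each scale degree takes a distinct letter name. Degree 3 of a scale on A must use the letter C.
C# and B## are enharmonically the same pitch, but only C# uses the letter C, so it is the correct spelling here.

C#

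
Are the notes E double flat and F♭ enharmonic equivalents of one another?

No

Two spellings are enharmonically equivalent only if they share a pitch class.
Here Ebb → 2, Fb → 4; 2 ≠ 4, so they are not.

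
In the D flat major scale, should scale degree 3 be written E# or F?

Each scale degree takes a distinct letter name. Degree 3 of a scale on D must use the letter F.
F and E# are enharmonically the same pitch, but only F uses the letter F, so it is the correct spelling here.

F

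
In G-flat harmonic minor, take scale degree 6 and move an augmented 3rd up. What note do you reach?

G

Scale degree 6 of Gb harmonic minor is Ebb.
An augmented third (5 semitones) above Ebb lands on the letter G, giving G.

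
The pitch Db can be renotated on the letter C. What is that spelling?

Db is pitch class 1. The letter C alone is pitch class 0.
To reach pitch class 1 from C requires an offset of +1 semitone, i.e. sharp: C#.

C#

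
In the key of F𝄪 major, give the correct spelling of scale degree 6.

D##

Degree 6 takes the letter 5 steps above F, which is D.
In major, degree 6 sits 9 semitones above the tonic. F## + 9 semitones is pitch class 4, spelled on D as D##.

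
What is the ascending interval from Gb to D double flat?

diminished fifth

Counting letters G–A–B–C–D gives a fifth.
Gb→Dbb = 6 semitones, 1 narrower than the perfect fifth (7), so diminished.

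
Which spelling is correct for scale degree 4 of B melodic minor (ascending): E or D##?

E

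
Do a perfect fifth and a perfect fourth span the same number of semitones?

No

A perfect fifth spans 7 semitones; a perfect fourth spans 5.
The spans differ, so they are not enharmonic equivalents.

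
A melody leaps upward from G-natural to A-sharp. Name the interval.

augmented second

Counting letters G–A gives a second.
G→A# = 3 semitones, 1 wider than the major second (2), so augmented.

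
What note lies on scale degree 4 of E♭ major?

Degree 4 takes the letter 3 steps above E, which is A.
In major, degree 4 sits 5 semitones above the tonic. Eb + 5 semitones is pitch class 8, spelled on A as Ab.

Ab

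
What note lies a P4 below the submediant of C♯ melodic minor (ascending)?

E#

The submediant of C# melodic minor (ascending) is A#.
A perfect fourth (5 semitones) below A# lands on the letter E, giving E#.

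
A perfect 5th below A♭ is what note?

Db

A down a perfect fifth is D, so the target letter is D.
From Ab, a perfect fifth is 7 semitones down: Db.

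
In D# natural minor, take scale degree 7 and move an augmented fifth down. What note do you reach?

Scale degree 7 of D# natural minor is C#.
An augmented fifth (8 semitones) below C# lands on the letter F, giving F.

F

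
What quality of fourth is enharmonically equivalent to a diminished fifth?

A diminished fifth spans 6 semitones.
A fourth spanning 6 semitones is augmented (the perfect fourth is 5).

augmented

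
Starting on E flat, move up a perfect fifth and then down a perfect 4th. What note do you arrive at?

A perfect fifth up from Eb is Bb (letter B, 7 semitones up).
A perfect fourth down from Bb is F (letter F, 5 semitones down).

F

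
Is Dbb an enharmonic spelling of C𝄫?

Two spellings are enharmonically equivalent only if they share a pitch class.
Here Dbb → 0, Cbb → 10; 0 ≠ 10, so they are not.

No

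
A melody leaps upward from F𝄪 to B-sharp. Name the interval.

perfect fourth

Counting letters F–G–A–B gives a fourth.
F##→B# = 5 semitones, exactly the perfect fourth.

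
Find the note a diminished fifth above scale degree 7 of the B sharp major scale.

Scale degree 7 of B# major is A##.
A diminished fifth (6 semitones) above A## lands on the letter E, giving E#.

E#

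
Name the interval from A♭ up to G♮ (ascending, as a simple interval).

The letter names run A→G, a span of 6 letter steps, so the interval is some kind of seventh.
Ab to G is 11 semitones. A major seventh is 11, so 11 makes it major.

major seventh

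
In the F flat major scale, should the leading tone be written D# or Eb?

Eb

Each scale degree takes a distinct letter name. Degree 7 of a scale on F must use the letter E.
Eb and D# are enharmonically the same pitch, but only Eb uses the letter E, so it is the correct spelling here.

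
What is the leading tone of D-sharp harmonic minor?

C##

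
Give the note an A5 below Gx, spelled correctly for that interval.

C#

A fifth below G lands on the letter C.
An augmented fifth spans 8 semitones, so G## moves to pitch class 1. On the letter C that is C#.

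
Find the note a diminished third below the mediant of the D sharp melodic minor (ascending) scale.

The mediant of D# melodic minor (ascending) is F#.
A diminished third (2 semitones) below F# lands on the letter D, giving D##.

D##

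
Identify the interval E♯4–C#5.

The letter names run E→C, a span of 5 letter steps, so the interval is some kind of sixth.
E# to C# is 8 semitones. A major sixth is 9, so 8 makes it minor.

minor sixth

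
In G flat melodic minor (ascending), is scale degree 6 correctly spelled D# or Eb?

Eb

Each scale degree takes a distinct letter name. Degree 6 of a scale on G must use the letter E.
Eb and D# are enharmonically the same pitch, but only Eb uses the letter E, so it is the correct spelling here.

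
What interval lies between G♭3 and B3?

augmented third

The letter names run G→B, a span of 2 letter steps, so the interval is some kind of third.
Gb to B is 5 semitones. A major third is 4, so 5 makes it augmented.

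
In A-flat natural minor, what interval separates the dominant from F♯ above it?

The dominant of Ab natural minor is Eb.
Eb up to F#: letters E→F make it a second; 3 semitones makes it augmented.

augmented second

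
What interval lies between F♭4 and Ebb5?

Counting letters F–G–A–B–C–D–E gives a seventh.
Fb→Ebb = 10 semitones, 1 narrower than the major seventh (11), so minor.

minor seventh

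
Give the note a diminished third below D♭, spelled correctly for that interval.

D down a major third is Bb, so the target letter is B.
From Db, a diminished third is 2 semitones down: B.

B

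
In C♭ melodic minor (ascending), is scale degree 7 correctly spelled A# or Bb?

Each scale degree takes a distinct letter name. Degree 7 of a scale on C must use the letter B.
Bb and A# are enharmonically the same pitch, but only Bb uses the letter B, so it is the correct spelling here.

Bb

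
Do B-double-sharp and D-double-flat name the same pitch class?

No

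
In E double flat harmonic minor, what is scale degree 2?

Degree 2 takes the letter 1 step above E, which is F.
In harmonic minor, degree 2 sits 2 semitones above the tonic. Ebb + 2 semitones is pitch class 4, spelled on F as Fb.

Fb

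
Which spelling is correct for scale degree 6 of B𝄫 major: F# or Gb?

Gb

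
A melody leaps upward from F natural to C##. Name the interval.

Counting letters F–G–A–B–C gives a fifth.
F→C## = 9 semitones, 2 wider than the perfect fifth (7), so doubly augmented.

doubly augmented fifth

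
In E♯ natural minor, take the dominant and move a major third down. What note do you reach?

The dominant of E# natural minor is B#.
A major third (4 semitones) below B# lands on the letter G, giving G#.

G#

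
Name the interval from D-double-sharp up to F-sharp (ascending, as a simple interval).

diminished third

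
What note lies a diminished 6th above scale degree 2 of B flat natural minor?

Scale degree 2 of Bb natural minor is C.
A diminished sixth (7 semitones) above C lands on the letter A, giving Abb.

Abb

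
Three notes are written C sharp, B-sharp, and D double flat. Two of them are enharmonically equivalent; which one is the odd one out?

In 12-tone equal temperament, enharmonic equivalents share a pitch class. C# is pitch class 1; B# is pitch class 0; Dbb is pitch class 0.
B# and Dbb share pitch class 0, while C# is pitch class 1.

C#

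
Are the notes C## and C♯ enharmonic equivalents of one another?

No

C## is pitch class 2; C# is pitch class 1.
The pitch classes differ (2 vs. 1), so they are not enharmonic equivalents.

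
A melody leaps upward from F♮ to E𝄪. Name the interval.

The letter names run F→E, a span of 6 letter steps, so the interval is some kind of seventh.
F to E## is 13 semitones. A major seventh is 11, so 13 makes it doubly augmented.

doubly augmented seventh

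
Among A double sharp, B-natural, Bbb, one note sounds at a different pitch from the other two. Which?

In 12-tone equal temperament, enharmonic equivalents share a pitch class. A## is pitch class 11; B is pitch class 11; Bbb is pitch class 9.
A## and B share pitch class 11, while Bbb is pitch class 9.

Bbb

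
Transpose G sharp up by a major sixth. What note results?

E#

G up a major sixth is E, so the target letter is E.
From G#, a major sixth is 9 semitones up: E#.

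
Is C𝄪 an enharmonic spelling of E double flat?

C## = pitch class 2 and Ebb = pitch class 2 — the same pitch class, so they are enharmonic equivalents.

Yes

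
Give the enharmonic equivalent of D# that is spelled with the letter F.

Fbb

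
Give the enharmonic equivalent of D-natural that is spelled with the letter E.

Ebb

Plain E sits 2 semitones above D, so on the letter E the same pitch needs a double flat: Ebb.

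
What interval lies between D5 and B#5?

The letter names run D→B, a span of 5 letter steps, so the interval is some kind of sixth.
D to B# is 10 semitones. A major sixth is 9, so 10 makes it augmented.

augmented sixth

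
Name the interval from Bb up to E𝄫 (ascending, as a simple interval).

Counting letters B–C–D–E gives a fourth.
Bb→Ebb = 4 semitones, 1 narrower than the perfect fourth (5), so diminished.

diminished fourth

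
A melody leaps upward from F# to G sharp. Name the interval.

Counting letters F–G gives a second.
F#→G# = 2 semitones, exactly the major second.

major second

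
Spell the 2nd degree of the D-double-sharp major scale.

Degree 2 takes the letter 1 step above D, which is E.
In major, degree 2 sits 2 semitones above the tonic. D## + 2 semitones is pitch class 6, spelled on E as E##.

E##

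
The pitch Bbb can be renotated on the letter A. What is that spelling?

Plain A sits at the same pitch as Bbb, so on the letter A the same pitch needs a natural: A.

A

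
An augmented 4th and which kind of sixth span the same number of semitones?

doubly diminished

An augmented fourth spans 6 semitones.
A sixth spanning 6 semitones is doubly diminished (the major sixth is 9).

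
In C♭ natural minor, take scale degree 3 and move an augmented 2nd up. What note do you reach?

F

Scale degree 3 of Cb natural minor is Ebb.
An augmented second (3 semitones) above Ebb lands on the letter F, giving F.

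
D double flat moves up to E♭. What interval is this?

augmented second

Counting letters D–E gives a second.
Dbb→Eb = 3 semitones, 1 wider than the major second (2), so augmented.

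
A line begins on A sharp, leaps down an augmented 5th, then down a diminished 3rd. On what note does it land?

An augmented fifth down from A# is D (letter D, 8 semitones down).
A diminished third down from D is B# (letter B, 2 semitones down).

B#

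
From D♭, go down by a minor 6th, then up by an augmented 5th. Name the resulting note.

C#

A minor sixth down from Db is F (letter F, 8 semitones down).
An augmented fifth up from F is C# (letter C, 8 semitones up).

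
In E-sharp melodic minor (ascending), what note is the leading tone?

Degree 7 takes the letter 6 steps above E, which is D.
In melodic minor (ascending), degree 7 sits 11 semitones above the tonic. E# + 11 semitones is pitch class 4, spelled on D as D##.

D##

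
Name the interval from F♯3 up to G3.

The letter names run F→G, a span of 1 letter step, so the interval is some kind of second.
F# to G is 1 semitone. A major second is 2, so 1 makes it minor.

minor second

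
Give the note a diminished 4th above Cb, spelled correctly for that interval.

A fourth above C lands on the letter F.
A diminished fourth spans 4 semitones, so Cb moves to pitch class 3. On the letter F that is Fbb.

Fbb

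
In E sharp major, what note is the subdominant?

Degree 4 takes the letter 3 steps above E, which is A.
In major, degree 4 sits 5 semitones above the tonic. E# + 5 semitones is pitch class 10, spelled on A as A#.

A#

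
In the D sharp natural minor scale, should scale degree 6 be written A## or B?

B

Each scale degree takes a distinct letter name. Degree 6 of a scale on D must use the letter B.
B and A## are enharmonically the same pitch, but only B uses the letter B, so it is the correct spelling here.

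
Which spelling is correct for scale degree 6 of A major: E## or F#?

F#

Each scale degree takes a distinct letter name. Degree 6 of a scale on A must use the letter F.
F# and E## are enharmonically the same pitch, but only F# uses the letter F, so it is the correct spelling here.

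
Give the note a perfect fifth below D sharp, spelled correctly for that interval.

G#

D down a perfect fifth is G, so the target letter is G.
From D#, a perfect fifth is 7 semitones down: G#.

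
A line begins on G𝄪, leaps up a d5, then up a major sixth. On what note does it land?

A diminished fifth up from G## is D# (letter D, 6 semitones up).
A major sixth up from D# is B# (letter B, 9 semitones up).

B#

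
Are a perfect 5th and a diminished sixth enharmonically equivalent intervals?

Yes

A perfect fifth spans 7 semitones; a diminished sixth spans 7.
They are enharmonically equivalent.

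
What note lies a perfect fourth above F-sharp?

B

F up a perfect fourth is Bb, so the target letter is B.
From F#, a perfect fourth is 5 semitones up: B.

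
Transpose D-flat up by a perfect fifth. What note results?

Ab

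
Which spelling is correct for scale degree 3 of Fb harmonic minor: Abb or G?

Abb

Each scale degree takes a distinct letter name. Degree 3 of a scale on F must use the letter A.
Abb and G are enharmonically the same pitch, but only Abb uses the letter A, so it is the correct spelling here.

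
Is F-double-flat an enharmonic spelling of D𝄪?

Fbb is pitch class 3; D## is pitch class 4.
The pitch classes differ (3 vs. 4), so they are not enharmonic equivalents.

No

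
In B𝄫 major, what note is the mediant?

The Bbb major scale runs Bbb Cb Db Ebb Fb Gb Ab.
Degree 3 is Db.

Db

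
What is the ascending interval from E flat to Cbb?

The letter names run E→C, a span of 5 letter steps, so the interval is some kind of sixth.
Eb to Cbb is 7 semitones. A major sixth is 9, so 7 makes it diminished.

diminished sixth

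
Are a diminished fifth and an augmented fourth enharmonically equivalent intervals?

A diminished fifth spans 6 semitones; an augmented fourth spans 6.
They are enharmonically equivalent.

Yes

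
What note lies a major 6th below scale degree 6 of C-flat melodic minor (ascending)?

Cb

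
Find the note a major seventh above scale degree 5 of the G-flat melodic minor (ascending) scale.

C

Scale degree 5 of Gb melodic minor (ascending) is Db.
A major seventh (11 semitones) above Db lands on the letter C, giving C.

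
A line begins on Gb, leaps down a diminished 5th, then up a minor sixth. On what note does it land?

Ab

A diminished fifth down from Gb is C (letter C, 6 semitones down).
A minor sixth up from C is Ab (letter A, 8 semitones up).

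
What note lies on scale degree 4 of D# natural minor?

G#

The D# natural minor scale runs D# E# F# G# A# B C#.
Degree 4 is G#.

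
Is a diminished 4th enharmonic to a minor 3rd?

A diminished fourth spans 4 semitones; a minor third spans 3.
The spans differ, so they are not enharmonic equivalents.

No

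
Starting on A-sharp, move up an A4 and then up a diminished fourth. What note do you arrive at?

An augmented fourth up from A# is D## (letter D, 6 semitones up).
A diminished fourth up from D## is G# (letter G, 4 semitones up).

G#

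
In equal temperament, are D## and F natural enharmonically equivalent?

Two spellings are enharmonically equivalent only if they share a pitch class.
Here D## → 4, F → 5; 4 ≠ 5, so they are not.

No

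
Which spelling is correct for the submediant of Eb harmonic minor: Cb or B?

Cb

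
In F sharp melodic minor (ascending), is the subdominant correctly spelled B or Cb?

Each scale degree takes a distinct letter name. Degree 4 of a scale on F must use the letter B.
B and Cb are enharmonically the same pitch, but only B uses the letter B, so it is the correct spelling here.

B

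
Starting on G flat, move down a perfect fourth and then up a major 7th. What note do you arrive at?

C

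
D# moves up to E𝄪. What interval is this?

Counting letters D–E gives a second.
D#→E## = 3 semitones, 1 wider than the major second (2), so augmented.

augmented second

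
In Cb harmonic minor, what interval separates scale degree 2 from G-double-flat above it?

Scale degree 2 of Cb harmonic minor is Db.
Db up to Gbb: letters D→G make it a fourth; 4 semitones makes it diminished.

diminished fourth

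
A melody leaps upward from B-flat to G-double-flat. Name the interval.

Counting letters B–C–D–E–F–G gives a sixth.
Bb→Gbb = 7 semitones, 2 narrower than the major sixth (9), so diminished.

diminished sixth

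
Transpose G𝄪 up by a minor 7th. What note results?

F##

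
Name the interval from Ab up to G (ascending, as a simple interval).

Counting letters A–B–C–D–E–F–G gives a seventh.
Ab→G = 11 semitones, exactly the major seventh.

major seventh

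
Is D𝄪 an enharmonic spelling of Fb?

Yes

D## is pitch class 4; Fb is pitch class 4.
All spellings map to pitch class 4, so they are enharmonically equivalent.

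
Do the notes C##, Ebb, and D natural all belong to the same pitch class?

C## = pitch class 2 and Ebb = pitch class 2 and D = pitch class 2 — the same pitch class, so they are enharmonic equivalents.

Yes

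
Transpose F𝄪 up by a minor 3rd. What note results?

A#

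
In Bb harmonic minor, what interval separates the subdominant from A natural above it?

augmented fourth

The subdominant of Bb harmonic minor is Eb.
Eb up to A: letters E→A make it a fourth; 6 semitones makes it augmented.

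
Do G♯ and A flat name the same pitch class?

G# = pitch class 8 and Ab = pitch class 8 — the same pitch class, so they are enharmonic equivalents.

Yes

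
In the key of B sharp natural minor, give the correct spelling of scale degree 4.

Degree 4 takes the letter 3 steps above B, which is E.
In natural minor, degree 4 sits 5 semitones above the tonic. B# + 5 semitones is pitch class 5, spelled on E as E#.

E#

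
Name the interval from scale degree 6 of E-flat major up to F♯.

Scale degree 6 of Eb major is C.
C up to F#: letters C→F make it a fourth; 6 semitones makes it augmented.

augmented fourth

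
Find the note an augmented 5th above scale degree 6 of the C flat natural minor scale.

Scale degree 6 of Cb natural minor is Abb.
An augmented fifth (8 semitones) above Abb lands on the letter E, giving Eb.

Eb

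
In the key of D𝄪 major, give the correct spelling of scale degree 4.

Degree 4 takes the letter 3 steps above D, which is G.
In major, degree 4 sits 5 semitones above the tonic. D## + 5 semitones is pitch class 9, spelled on G as G##.

G##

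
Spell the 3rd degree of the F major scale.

A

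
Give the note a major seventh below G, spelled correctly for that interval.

Ab

A seventh below G lands on the letter A.
A major seventh spans 11 semitones, so G moves to pitch class 8. On the letter A that is Ab.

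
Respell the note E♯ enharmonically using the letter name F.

F

E# is pitch class 5. The letter F alone is pitch class 5.
Pitch class 5 on F needs no accidental: F.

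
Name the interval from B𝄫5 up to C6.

augmented second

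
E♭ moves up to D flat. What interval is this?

minor seventh

Counting letters E–F–G–A–B–C–D gives a seventh.
Eb→Db = 10 semitones, 1 narrower than the major seventh (11), so minor.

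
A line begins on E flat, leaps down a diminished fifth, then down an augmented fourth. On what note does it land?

Eb

A diminished fifth down from Eb is A (letter A, 6 semitones down).
An augmented fourth down from A is Eb (letter E, 6 semitones down).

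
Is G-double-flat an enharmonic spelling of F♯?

Gbb is pitch class 5; F# is pitch class 6.
The pitch classes differ (5 vs. 6), so they are not enharmonic equivalents.

No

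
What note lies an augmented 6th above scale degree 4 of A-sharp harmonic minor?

B##

Scale degree 4 of A# harmonic minor is D#.
An augmented sixth (10 semitones) above D# lands on the letter B, giving B##.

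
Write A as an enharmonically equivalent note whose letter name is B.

Bbb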